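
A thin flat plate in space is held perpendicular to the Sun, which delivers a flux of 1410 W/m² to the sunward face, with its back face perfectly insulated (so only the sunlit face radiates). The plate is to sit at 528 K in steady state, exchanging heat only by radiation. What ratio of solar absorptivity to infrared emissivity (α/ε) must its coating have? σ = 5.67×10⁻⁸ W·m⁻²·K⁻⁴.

α/ε ≈ 3.13

Balance: αS·A = εσ·1A·T⁴ ⇒ α/ε = σT⁴/S.
α/ε = 5.67×10⁻⁸·(528)⁴/1410 = 5.67×10⁻⁸·7.772×10¹⁰/1410.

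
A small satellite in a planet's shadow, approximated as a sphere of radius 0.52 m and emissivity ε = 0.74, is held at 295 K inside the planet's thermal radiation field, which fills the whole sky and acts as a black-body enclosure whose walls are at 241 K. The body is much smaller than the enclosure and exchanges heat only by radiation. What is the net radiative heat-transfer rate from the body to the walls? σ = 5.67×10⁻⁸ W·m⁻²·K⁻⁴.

P_net ≈ 599 W

For a small grey body in a large enclosure: P_net = εσA(T_body⁴ − T_wall⁴).
A = 4πr² = 3.398 m²; T_body⁴ − T_wall⁴ = 7.573×10⁹ − 3.373×10⁹ = 4.200×10⁹ K⁴.
|P_net| = 0.74·5.67×10⁻⁸·3.398·4.200×10⁹.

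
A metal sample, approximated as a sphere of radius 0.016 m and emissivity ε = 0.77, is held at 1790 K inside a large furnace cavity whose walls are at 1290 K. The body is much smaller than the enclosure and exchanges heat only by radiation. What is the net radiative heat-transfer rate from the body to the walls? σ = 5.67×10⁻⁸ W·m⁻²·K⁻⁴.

P_net ≈ 1050 W

For a small grey body in a large enclosure: P_net = εσA(T_body⁴ − T_wall⁴).
A = 4πr² = 0.003217 m²; T_body⁴ − T_wall⁴ = 1.027×10¹³ − 2.769×10¹² = 7.497×10¹² K⁴.
|P_net| = 0.77·5.67×10⁻⁸·0.003217·7.497×10¹².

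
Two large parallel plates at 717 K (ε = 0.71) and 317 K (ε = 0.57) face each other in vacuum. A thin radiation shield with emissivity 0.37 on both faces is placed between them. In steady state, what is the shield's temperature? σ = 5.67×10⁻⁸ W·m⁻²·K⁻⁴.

In steady state the net flux on the hot side equals that on the cold side.
σ(T₁⁴−T_s⁴)/D₁ = σ(T_s⁴−T₂⁴)/D₂, with D₁ = 1/ε₁+1/ε_s−1 = 3.111, D₂ = 1/ε_s+1/ε₂−1 = 3.457.
Solve for T_s⁴: T_s⁴ = (D₂·T₁⁴ + D₁·T₂⁴)/(D₁+D₂) = 1.439×10¹¹ K⁴.

T_s ≈ 616 K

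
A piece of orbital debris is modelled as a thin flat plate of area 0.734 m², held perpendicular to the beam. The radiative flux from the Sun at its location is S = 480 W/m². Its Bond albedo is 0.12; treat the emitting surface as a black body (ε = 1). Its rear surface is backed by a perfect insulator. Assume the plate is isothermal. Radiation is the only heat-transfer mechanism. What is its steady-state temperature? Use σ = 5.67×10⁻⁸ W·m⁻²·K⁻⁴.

At equilibrium, absorbed power = emitted power.
Absorbing cross-section = A = 0.7340 m²; emitting surface = A = 0.7340 m² (ratio 1).
(1−a)S·A_cross = εσ·A_surf·T⁴  ⇒  T⁴ = (1−a)S/(1σ).
T⁴ = 0.880·480/(1·5.67×10⁻⁸) = 7.450×10⁹ K⁴.
T = (7.450×10⁹)^(1/4).

T ≈ 294 K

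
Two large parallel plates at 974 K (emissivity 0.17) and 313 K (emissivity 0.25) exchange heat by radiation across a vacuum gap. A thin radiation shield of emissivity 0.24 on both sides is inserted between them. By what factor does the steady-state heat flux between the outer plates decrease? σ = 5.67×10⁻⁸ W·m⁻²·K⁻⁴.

Without shield: q₀ = σΔ(T⁴)/(1/ε₁+1/ε₂−1) with denominator 8.882.
With shield the two gaps are in series; the resistances add: (1/ε₁+1/ε_s−1)+(1/ε_s+1/ε₂−1) = 9.049+7.167 = 16.22.
Heat-flux ratio q₀/q = 16.22/8.882.

factor ≈ 1.83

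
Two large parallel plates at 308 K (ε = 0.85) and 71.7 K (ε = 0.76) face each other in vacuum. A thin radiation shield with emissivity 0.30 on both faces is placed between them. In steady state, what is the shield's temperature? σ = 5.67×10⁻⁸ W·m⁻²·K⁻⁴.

T_s ≈ 260 K

In steady state the net flux on the hot side equals that on the cold side.
σ(T₁⁴−T_s⁴)/D₁ = σ(T_s⁴−T₂⁴)/D₂, with D₁ = 1/ε₁+1/ε_s−1 = 3.510, D₂ = 1/ε_s+1/ε₂−1 = 3.649.
Solve for T_s⁴: T_s⁴ = (D₂·T₁⁴ + D₁·T₂⁴)/(D₁+D₂) = 4.600×10⁹ K⁴.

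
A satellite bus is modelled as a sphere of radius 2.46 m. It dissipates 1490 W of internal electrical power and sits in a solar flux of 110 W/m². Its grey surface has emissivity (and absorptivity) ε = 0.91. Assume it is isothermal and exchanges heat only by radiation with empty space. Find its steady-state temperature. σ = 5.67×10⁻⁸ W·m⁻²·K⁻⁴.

At steady state, absorbed solar power + internal power = radiated power.
Absorbed: α·S·A_cross = 0.91·110·19.01 = 1903 W (cross-section πr²).
Total input = 1903 + 1490 = 3393 W.
Radiated: εσ·A_surf·T⁴ with A_surf = 4πr² = 76.05 m².
T⁴ = 3393/(0.91·5.67×10⁻⁸·76.05) = 8.647×10⁸ K⁴.

T ≈ 171 K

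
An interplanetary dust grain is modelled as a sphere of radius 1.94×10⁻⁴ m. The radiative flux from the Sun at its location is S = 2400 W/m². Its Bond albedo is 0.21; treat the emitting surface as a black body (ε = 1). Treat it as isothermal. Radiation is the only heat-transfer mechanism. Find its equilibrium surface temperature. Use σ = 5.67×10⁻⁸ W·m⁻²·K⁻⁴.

T ≈ 302 K

At equilibrium, absorbed power = emitted power.
Absorbing cross-section = πr² = 1.182×10⁻⁷ m²; emitting surface = 4πr² = 4.729×10⁻⁷ m² (ratio 4).
(1−a)S·A_cross = εσ·A_surf·T⁴  ⇒  T⁴ = (1−a)S/(4σ).
T⁴ = 0.790·2400/(4·5.67×10⁻⁸) = 8.360×10⁹ K⁴.
T = (8.360×10⁹)^(1/4).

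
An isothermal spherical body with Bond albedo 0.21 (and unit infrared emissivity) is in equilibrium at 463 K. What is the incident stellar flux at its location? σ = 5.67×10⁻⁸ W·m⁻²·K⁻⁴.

S ≈ 13200 W/m²

(1−a)S·πr² = σ·4πr²·T⁴ ⇒ S = 4σT⁴/(1−a).
S = 4·5.67×10⁻⁸·4.595×10¹⁰/0.790.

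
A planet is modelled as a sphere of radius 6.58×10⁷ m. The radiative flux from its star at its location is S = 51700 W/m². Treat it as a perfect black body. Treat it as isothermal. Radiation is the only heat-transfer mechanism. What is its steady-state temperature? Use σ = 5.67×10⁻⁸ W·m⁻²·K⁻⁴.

T ≈ 691 K

At equilibrium, absorbed power = emitted power.
Absorbing cross-section = πr² = 1.360×10¹⁶ m²; emitting surface = 4πr² = 5.441×10¹⁶ m² (ratio 4).
S·A_cross = εσ·A_surf·T⁴  ⇒  T⁴ = S/(4σ).
T⁴ = 1.00·51700/(4·5.67×10⁻⁸) = 2.280×10¹¹ K⁴.
T = (2.280×10¹¹)^(1/4).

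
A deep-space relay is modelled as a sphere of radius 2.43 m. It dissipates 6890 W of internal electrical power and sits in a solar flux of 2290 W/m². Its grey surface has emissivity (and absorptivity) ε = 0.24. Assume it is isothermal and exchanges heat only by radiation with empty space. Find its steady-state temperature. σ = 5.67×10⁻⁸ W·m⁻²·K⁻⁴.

T ≈ 361 K

At steady state, absorbed solar power + internal power = radiated power.
Absorbed: α·S·A_cross = 0.24·2290·18.55 = 10200 W (cross-section πr²).
Total input = 10200 + 6890 = 17090 W.
Radiated: εσ·A_surf·T⁴ with A_surf = 4πr² = 74.20 m².
T⁴ = 17090/(0.24·5.67×10⁻⁸·74.20) = 1.692×10¹⁰ K⁴.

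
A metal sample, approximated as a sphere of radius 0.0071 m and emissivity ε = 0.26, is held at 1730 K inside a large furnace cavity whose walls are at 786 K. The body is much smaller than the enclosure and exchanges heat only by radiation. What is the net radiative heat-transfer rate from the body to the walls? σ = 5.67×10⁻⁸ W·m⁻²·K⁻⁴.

P_net ≈ 80.1 W

For a small grey body in a large enclosure: P_net = εσA(T_body⁴ − T_wall⁴).
A = 4πr² = 6.335×10⁻⁴ m²; T_body⁴ − T_wall⁴ = 8.957×10¹² − 3.817×10¹¹ = 8.576×10¹² K⁴.
|P_net| = 0.26·5.67×10⁻⁸·6.335×10⁻⁴·8.576×10¹².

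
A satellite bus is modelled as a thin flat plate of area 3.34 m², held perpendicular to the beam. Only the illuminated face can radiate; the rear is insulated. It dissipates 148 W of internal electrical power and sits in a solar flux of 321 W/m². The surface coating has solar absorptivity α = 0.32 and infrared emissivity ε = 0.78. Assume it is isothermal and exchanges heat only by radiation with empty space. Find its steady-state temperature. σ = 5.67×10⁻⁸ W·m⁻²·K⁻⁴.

At steady state, absorbed solar power + internal power = radiated power.
Absorbed: α·S·A_cross = 0.32·321·3.340 = 343.1 W (cross-section A).
Total input = 343.1 + 148 = 491.1 W.
Radiated: εσ·A_surf·T⁴ with A_surf = A = 3.340 m².
T⁴ = 491.1/(0.78·5.67×10⁻⁸·3.340) = 3.325×10⁹ K⁴.

T ≈ 240 K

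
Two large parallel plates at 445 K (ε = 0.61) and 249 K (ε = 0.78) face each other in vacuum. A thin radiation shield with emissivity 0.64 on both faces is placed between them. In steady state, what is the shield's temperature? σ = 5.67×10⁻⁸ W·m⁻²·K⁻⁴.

T_s ≈ 376 K

In steady state the net flux on the hot side equals that on the cold side.
σ(T₁⁴−T_s⁴)/D₁ = σ(T_s⁴−T₂⁴)/D₂, with D₁ = 1/ε₁+1/ε_s−1 = 2.202, D₂ = 1/ε_s+1/ε₂−1 = 1.845.
Solve for T_s⁴: T_s⁴ = (D₂·T₁⁴ + D₁·T₂⁴)/(D₁+D₂) = 1.997×10¹⁰ K⁴.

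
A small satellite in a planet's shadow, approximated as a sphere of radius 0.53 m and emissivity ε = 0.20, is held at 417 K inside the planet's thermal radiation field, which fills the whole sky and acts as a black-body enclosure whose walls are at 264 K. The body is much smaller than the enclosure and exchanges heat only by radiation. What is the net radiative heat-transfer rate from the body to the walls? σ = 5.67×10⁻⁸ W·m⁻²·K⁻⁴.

P_net ≈ 1020 W

For a small grey body in a large enclosure: P_net = εσA(T_body⁴ − T_wall⁴).
A = 4πr² = 3.530 m²; T_body⁴ − T_wall⁴ = 3.024×10¹⁰ − 4.858×10⁹ = 2.538×10¹⁰ K⁴.
|P_net| = 0.20·5.67×10⁻⁸·3.530·2.538×10¹⁰.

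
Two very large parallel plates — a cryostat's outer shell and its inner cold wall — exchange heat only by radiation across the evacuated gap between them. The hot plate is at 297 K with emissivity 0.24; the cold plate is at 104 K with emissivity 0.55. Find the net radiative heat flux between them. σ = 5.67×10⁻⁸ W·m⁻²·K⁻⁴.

q ≈ 87.2 W/m²

For two infinite grey parallel plates, q = σ(T₁⁴ − T₂⁴)/(1/ε₁ + 1/ε₂ − 1).
T₁⁴ − T₂⁴ = 7.781×10⁹ − 1.170×10⁸ = 7.664×10⁹ K⁴.
1/ε₁ + 1/ε₂ − 1 = 4.167 + 1.818 − 1 = 4.985.
q = 5.67×10⁻⁸ × 7.664×10⁹ / 4.985.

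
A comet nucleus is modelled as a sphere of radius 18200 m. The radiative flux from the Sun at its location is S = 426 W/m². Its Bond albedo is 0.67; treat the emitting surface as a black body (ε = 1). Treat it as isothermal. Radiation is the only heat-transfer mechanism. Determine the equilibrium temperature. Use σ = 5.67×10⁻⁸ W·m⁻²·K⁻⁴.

T ≈ 158 K

At equilibrium, absorbed power = emitted power.
Absorbing cross-section = πr² = 1.041×10⁹ m²; emitting surface = 4πr² = 4.162×10⁹ m² (ratio 4).
(1−a)S·A_cross = εσ·A_surf·T⁴  ⇒  T⁴ = (1−a)S/(4σ).
T⁴ = 0.330·426/(4·5.67×10⁻⁸) = 6.198×10⁸ K⁴.
T = (6.198×10⁸)^(1/4).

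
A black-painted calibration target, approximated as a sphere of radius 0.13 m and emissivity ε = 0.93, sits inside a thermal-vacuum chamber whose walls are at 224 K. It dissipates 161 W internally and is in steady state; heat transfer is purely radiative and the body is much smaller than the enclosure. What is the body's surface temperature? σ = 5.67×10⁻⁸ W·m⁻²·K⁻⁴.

For a small grey body in a large enclosure, net radiated power = εσA(T⁴ − T_w⁴).
Steady state: P = εσA(T⁴ − T_w⁴) with A = 4πr² = 0.2124 m².
T⁴ = P/(εσA) + T_w⁴ = 161/(0.93·5.67×10⁻⁸·0.2124) + (224)⁴
    = 1.438×10¹⁰ + 2.518×10⁹ = 1.689×10¹⁰ K⁴.

T ≈ 361 K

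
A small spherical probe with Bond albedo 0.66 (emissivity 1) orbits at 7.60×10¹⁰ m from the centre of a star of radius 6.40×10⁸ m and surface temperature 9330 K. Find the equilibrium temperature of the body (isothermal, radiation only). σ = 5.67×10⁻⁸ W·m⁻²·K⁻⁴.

The star's surface emits σT_*⁴; at distance d the flux is S = σT_*⁴(R_*/d)².
S = 5.67×10⁻⁸·(9330)⁴·(6.40×10⁸/7.60×10¹⁰)² = 30470 W/m².
For an isothermal sphere T⁴ = (1−a)S/(4σ) = 4.567×10¹⁰ K⁴.

T ≈ 462 K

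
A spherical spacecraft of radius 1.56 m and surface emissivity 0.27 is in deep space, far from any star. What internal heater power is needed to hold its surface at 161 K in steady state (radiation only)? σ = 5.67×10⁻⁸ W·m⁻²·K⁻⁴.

P = εσ·4πr²·T⁴.
4πr² = 30.58 m²; T⁴ = 6.719×10⁸ K⁴.
P = 0.27·5.67×10⁻⁸·30.58·6.719×10⁸.

P ≈ 315 W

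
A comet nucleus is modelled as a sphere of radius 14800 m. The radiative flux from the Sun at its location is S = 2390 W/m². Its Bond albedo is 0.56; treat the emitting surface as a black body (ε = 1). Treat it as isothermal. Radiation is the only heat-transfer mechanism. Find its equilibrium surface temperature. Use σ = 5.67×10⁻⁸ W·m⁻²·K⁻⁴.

T ≈ 261 K

At equilibrium, absorbed power = emitted power.
Absorbing cross-section = πr² = 6.881×10⁸ m²; emitting surface = 4πr² = 2.753×10⁹ m² (ratio 4).
(1−a)S·A_cross = εσ·A_surf·T⁴  ⇒  T⁴ = (1−a)S/(4σ).
T⁴ = 0.440·2390/(4·5.67×10⁻⁸) = 4.637×10⁹ K⁴.
T = (4.637×10⁹)^(1/4).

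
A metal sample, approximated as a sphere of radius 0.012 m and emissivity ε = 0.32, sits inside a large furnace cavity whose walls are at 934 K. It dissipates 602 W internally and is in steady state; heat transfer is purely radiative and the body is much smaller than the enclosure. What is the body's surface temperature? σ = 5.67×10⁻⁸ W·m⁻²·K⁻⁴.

For a small grey body in a large enclosure, net radiated power = εσA(T⁴ − T_w⁴).
Steady state: P = εσA(T⁴ − T_w⁴) with A = 4πr² = 0.001810 m².
T⁴ = P/(εσA) + T_w⁴ = 602/(0.32·5.67×10⁻⁸·0.001810) + (934)⁴
    = 1.834×10¹³ + 7.610×10¹¹ = 1.910×10¹³ K⁴.

T ≈ 2090 K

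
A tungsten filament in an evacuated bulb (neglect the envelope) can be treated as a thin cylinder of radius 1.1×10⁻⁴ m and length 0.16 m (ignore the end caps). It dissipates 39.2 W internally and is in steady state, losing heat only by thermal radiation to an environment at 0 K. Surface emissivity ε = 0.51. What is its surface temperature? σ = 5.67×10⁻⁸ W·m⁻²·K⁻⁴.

T ≈ 1870 K

Steady state: internal power = radiated power, P = εσA T⁴.
Radiating area A = 2πrL = 1.106×10⁻⁴ m².
T⁴ = P/(εσA) = 39.2/(0.51·5.67×10⁻⁸·1.106×10⁻⁴) = 1.226×10¹³ K⁴.
T = (1.226×10¹³)^(1/4).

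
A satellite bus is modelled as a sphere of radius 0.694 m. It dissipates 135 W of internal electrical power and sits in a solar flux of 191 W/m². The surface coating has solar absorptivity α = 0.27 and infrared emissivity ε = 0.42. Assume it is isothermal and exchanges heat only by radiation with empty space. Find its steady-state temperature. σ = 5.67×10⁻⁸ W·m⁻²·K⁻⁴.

At steady state, absorbed solar power + internal power = radiated power.
Absorbed: α·S·A_cross = 0.27·191·1.513 = 78.03 W (cross-section πr²).
Total input = 78.03 + 135 = 213.0 W.
Radiated: εσ·A_surf·T⁴ with A_surf = 4πr² = 6.052 m².
T⁴ = 213.0/(0.42·5.67×10⁻⁸·6.052) = 1.478×10⁹ K⁴.

T ≈ 196 K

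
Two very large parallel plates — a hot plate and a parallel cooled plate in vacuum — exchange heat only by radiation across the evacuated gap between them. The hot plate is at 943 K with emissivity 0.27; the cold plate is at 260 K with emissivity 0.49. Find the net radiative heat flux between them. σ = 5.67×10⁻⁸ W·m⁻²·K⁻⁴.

q ≈ 9400 W/m²

For two infinite grey parallel plates, q = σ(T₁⁴ − T₂⁴)/(1/ε₁ + 1/ε₂ − 1).
T₁⁴ − T₂⁴ = 7.908×10¹¹ − 4.570×10⁹ = 7.862×10¹¹ K⁴.
1/ε₁ + 1/ε₂ − 1 = 3.704 + 2.041 − 1 = 4.745.
q = 5.67×10⁻⁸ × 7.862×10¹¹ / 4.745.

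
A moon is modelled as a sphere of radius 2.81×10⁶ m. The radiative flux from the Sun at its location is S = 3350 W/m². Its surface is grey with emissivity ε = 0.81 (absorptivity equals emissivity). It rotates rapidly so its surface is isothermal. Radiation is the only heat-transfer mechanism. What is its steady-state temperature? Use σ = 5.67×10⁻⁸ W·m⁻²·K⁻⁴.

T ≈ 349 K

At equilibrium, absorbed power = emitted power.
Absorbing cross-section = πr² = 2.481×10¹³ m²; emitting surface = 4πr² = 9.923×10¹³ m² (ratio 4).
εS·A_cross = εσ·A_surf·T⁴  ⇒  T⁴ = S/(4σ)   (ε cancels).
T⁴ = 3350/(4·5.67×10⁻⁸) = 1.477×10¹⁰ K⁴.
T = (1.477×10¹⁰)^(1/4).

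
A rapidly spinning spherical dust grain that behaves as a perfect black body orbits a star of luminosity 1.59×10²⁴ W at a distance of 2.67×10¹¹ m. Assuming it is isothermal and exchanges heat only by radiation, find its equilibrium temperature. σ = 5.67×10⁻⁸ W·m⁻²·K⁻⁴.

T ≈ 52.9 K

First find the stellar flux at distance d: S = L/(4πd²) = 1.59×10²⁴/(4π·(2.67×10¹¹)²) = 1.775 W/m².
For an isothermal sphere, absorbed (1−a)S·πr² = emitted σ·4πr²·T⁴, so T⁴ = (1−a)S/(4σ).
T⁴ = 1.00·1.775/(4·5.67×10⁻⁸) = 7.826×10⁶ K⁴.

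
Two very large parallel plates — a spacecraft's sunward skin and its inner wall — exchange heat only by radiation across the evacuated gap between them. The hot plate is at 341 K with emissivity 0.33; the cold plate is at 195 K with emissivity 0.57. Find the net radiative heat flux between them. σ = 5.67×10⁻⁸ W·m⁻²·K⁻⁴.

q ≈ 181 W/m²

For two infinite grey parallel plates, q = σ(T₁⁴ − T₂⁴)/(1/ε₁ + 1/ε₂ − 1).
T₁⁴ − T₂⁴ = 1.352×10¹⁰ − 1.446×10⁹ = 1.208×10¹⁰ K⁴.
1/ε₁ + 1/ε₂ − 1 = 3.030 + 1.754 − 1 = 3.785.
q = 5.67×10⁻⁸ × 1.208×10¹⁰ / 3.785.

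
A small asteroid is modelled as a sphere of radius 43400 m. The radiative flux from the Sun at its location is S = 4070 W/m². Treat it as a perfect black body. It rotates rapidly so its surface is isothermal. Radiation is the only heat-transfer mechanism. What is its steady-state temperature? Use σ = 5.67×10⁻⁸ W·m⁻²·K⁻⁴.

At equilibrium, absorbed power = emitted power.
Absorbing cross-section = πr² = 5.917×10⁹ m²; emitting surface = 4πr² = 2.367×10¹⁰ m² (ratio 4).
S·A_cross = εσ·A_surf·T⁴  ⇒  T⁴ = S/(4σ).
T⁴ = 1.00·4070/(4·5.67×10⁻⁸) = 1.795×10¹⁰ K⁴.
T = (1.795×10¹⁰)^(1/4).

T ≈ 366 K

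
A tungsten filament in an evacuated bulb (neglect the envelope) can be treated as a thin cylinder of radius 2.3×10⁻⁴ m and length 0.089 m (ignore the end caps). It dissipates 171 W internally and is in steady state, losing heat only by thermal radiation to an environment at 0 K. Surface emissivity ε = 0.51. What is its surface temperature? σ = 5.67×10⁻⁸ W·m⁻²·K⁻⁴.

T ≈ 2600 K

Steady state: internal power = radiated power, P = εσA T⁴.
Radiating area A = 2πrL = 1.286×10⁻⁴ m².
T⁴ = P/(εσA) = 171/(0.51·5.67×10⁻⁸·1.286×10⁻⁴) = 4.598×10¹³ K⁴.
T = (4.598×10¹³)^(1/4).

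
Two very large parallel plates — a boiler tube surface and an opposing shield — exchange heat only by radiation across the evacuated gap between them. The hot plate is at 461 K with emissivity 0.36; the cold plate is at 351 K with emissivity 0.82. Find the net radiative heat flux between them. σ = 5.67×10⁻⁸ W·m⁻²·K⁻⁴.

For two infinite grey parallel plates, q = σ(T₁⁴ − T₂⁴)/(1/ε₁ + 1/ε₂ − 1).
T₁⁴ − T₂⁴ = 4.517×10¹⁰ − 1.518×10¹⁰ = 2.999×10¹⁰ K⁴.
1/ε₁ + 1/ε₂ − 1 = 2.778 + 1.220 − 1 = 2.997.
q = 5.67×10⁻⁸ × 2.999×10¹⁰ / 2.997.

q ≈ 567 W/m²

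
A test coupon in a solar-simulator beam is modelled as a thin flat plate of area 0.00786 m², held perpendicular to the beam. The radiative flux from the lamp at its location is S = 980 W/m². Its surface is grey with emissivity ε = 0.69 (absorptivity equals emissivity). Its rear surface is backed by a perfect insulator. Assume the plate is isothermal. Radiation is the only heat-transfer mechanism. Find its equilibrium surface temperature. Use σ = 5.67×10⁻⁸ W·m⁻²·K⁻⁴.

T ≈ 363 K

At equilibrium, absorbed power = emitted power.
Absorbing cross-section = A = 0.007860 m²; emitting surface = A = 0.007860 m² (ratio 1).
εS·A_cross = εσ·A_surf·T⁴  ⇒  T⁴ = S/(1σ)   (ε cancels).
T⁴ = 980/(1·5.67×10⁻⁸) = 1.728×10¹⁰ K⁴.
T = (1.728×10¹⁰)^(1/4).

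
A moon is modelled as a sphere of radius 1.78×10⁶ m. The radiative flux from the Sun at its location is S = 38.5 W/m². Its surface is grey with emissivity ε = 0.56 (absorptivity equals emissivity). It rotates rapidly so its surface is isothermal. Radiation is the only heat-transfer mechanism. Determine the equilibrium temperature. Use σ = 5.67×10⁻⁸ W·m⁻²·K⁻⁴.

T ≈ 114 K

At equilibrium, absorbed power = emitted power.
Absorbing cross-section = πr² = 9.954×10¹² m²; emitting surface = 4πr² = 3.982×10¹³ m² (ratio 4).
εS·A_cross = εσ·A_surf·T⁴  ⇒  T⁴ = S/(4σ)   (ε cancels).
T⁴ = 38.5/(4·5.67×10⁻⁸) = 1.698×10⁸ K⁴.
T = (1.698×10⁸)^(1/4).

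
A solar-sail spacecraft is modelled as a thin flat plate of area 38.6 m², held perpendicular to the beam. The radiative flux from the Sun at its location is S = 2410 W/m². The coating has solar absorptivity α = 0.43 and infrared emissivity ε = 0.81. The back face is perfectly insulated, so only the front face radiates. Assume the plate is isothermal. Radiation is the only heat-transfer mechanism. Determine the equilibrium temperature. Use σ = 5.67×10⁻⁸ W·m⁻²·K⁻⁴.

At equilibrium, absorbed power = emitted power.
Absorbing cross-section = A = 38.60 m²; emitting surface = A = 38.60 m² (ratio 1).
αS·A_cross = εσ·A_surf·T⁴  ⇒  T⁴ = αS/(ε·1σ).
T⁴ = 0.430·2410/(0.81·1·5.67×10⁻⁸) = 2.256×10¹⁰ K⁴.
T = (2.256×10¹⁰)^(1/4).

T ≈ 388 K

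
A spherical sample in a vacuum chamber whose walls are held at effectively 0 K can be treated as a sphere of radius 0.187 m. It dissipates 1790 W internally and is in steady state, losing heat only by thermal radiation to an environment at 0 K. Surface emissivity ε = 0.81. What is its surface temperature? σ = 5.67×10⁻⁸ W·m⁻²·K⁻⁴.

T ≈ 546 K

Steady state: internal power = radiated power, P = εσA T⁴.
Radiating area A = 4πr² = 0.4394 m².
T⁴ = P/(εσA) = 1790/(0.81·5.67×10⁻⁸·0.4394) = 8.869×10¹⁰ K⁴.
T = (8.869×10¹⁰)^(1/4).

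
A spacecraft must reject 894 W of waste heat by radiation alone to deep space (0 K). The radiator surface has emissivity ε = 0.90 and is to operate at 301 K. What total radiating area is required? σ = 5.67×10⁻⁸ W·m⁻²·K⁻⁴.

P = εσA T⁴ ⇒ A = P/(εσT⁴).
T⁴ = 8.209×10⁹ K⁴.
A = 894/(0.90 × 5.67×10⁻⁸ × 8.209×10⁹).

A ≈ 2.13 m²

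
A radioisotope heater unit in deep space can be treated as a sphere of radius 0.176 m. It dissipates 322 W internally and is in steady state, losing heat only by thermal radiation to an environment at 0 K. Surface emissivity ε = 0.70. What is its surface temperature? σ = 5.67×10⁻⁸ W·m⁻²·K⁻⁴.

Steady state: internal power = radiated power, P = εσA T⁴.
Radiating area A = 4πr² = 0.3893 m².
T⁴ = P/(εσA) = 322/(0.70·5.67×10⁻⁸·0.3893) = 2.084×10¹⁰ K⁴.
T = (2.084×10¹⁰)^(1/4).

T ≈ 380 K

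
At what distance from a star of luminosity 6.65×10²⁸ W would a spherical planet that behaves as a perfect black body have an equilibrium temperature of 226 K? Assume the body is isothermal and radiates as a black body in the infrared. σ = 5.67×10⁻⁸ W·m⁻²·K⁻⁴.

For an isothermal black-emitting sphere, (1−a)S·πr² = σ·4πr²·T⁴ ⇒ S = 4σT⁴/(1−a).
S = 4·5.67×10⁻⁸·(226)⁴/1.00 = 591.7 W/m².
Flux falls as S = L/(4πd²), so d = √(L/(4πS)) = √(6.65×10²⁸/(4π·591.7)).

d ≈ 2.99×10¹² m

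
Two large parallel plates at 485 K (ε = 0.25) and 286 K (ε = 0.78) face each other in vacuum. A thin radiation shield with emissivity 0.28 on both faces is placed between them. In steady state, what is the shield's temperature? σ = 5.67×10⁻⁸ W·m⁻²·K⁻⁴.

T_s ≈ 396 K

In steady state the net flux on the hot side equals that on the cold side.
σ(T₁⁴−T_s⁴)/D₁ = σ(T_s⁴−T₂⁴)/D₂, with D₁ = 1/ε₁+1/ε_s−1 = 6.571, D₂ = 1/ε_s+1/ε₂−1 = 3.853.
Solve for T_s⁴: T_s⁴ = (D₂·T₁⁴ + D₁·T₂⁴)/(D₁+D₂) = 2.467×10¹⁰ K⁴.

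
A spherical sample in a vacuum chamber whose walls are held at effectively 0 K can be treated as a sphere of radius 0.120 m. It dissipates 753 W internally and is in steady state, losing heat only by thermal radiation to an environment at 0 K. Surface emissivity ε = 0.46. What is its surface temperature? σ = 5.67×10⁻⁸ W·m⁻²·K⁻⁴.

T ≈ 632 K

Steady state: internal power = radiated power, P = εσA T⁴.
Radiating area A = 4πr² = 0.1810 m².
T⁴ = P/(εσA) = 753/(0.46·5.67×10⁻⁸·0.1810) = 1.595×10¹¹ K⁴.
T = (1.595×10¹¹)^(1/4).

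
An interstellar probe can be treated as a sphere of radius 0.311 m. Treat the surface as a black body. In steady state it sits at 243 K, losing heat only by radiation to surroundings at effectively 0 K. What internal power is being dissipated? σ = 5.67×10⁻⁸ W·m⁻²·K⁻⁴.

P ≈ 240 W

Steady state: P = εσA T⁴.
A = 4πr² = 1.215 m²; T⁴ = (243)⁴ = 3.487×10⁹ K⁴.
P = 1.0 × 5.67×10⁻⁸ × 1.215 × 3.487×10⁹.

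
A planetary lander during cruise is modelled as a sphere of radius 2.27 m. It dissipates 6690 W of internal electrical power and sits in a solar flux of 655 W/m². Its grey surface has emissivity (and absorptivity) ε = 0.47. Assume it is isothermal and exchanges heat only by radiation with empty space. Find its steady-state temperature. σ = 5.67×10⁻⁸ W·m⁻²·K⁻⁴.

At steady state, absorbed solar power + internal power = radiated power.
Absorbed: α·S·A_cross = 0.47·655·16.19 = 4984 W (cross-section πr²).
Total input = 4984 + 6690 = 11670 W.
Radiated: εσ·A_surf·T⁴ with A_surf = 4πr² = 64.75 m².
T⁴ = 11670/(0.47·5.67×10⁻⁸·64.75) = 6.765×10⁹ K⁴.

T ≈ 287 K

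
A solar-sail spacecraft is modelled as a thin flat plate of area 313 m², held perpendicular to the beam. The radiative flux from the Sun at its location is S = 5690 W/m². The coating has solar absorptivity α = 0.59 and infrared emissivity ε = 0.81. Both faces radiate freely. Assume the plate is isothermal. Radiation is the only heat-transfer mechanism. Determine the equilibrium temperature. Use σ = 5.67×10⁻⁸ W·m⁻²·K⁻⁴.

At equilibrium, absorbed power = emitted power.
Absorbing cross-section = A = 313.0 m²; emitting surface = 2A = 626.0 m² (ratio 2).
αS·A_cross = εσ·A_surf·T⁴  ⇒  T⁴ = αS/(ε·2σ).
T⁴ = 0.590·5690/(0.81·2·5.67×10⁻⁸) = 3.655×10¹⁰ K⁴.
T = (3.655×10¹⁰)^(1/4).

T ≈ 437 K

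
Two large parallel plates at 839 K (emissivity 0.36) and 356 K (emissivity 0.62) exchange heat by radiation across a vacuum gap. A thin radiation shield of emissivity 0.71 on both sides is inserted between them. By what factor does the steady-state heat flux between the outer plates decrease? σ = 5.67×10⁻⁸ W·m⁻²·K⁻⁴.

factor ≈ 1.54

Without shield: q₀ = σΔ(T⁴)/(1/ε₁+1/ε₂−1) with denominator 3.391.
With shield the two gaps are in series; the resistances add: (1/ε₁+1/ε_s−1)+(1/ε_s+1/ε₂−1) = 3.186+2.021 = 5.208.
Heat-flux ratio q₀/q = 5.208/3.391.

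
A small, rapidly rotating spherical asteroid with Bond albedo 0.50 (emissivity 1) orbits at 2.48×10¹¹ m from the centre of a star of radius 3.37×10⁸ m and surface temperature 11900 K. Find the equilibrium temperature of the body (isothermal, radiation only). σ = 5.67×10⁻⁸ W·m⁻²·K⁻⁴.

The star's surface emits σT_*⁴; at distance d the flux is S = σT_*⁴(R_*/d)².
S = 5.67×10⁻⁸·(11900)⁴·(3.37×10⁸/2.48×10¹¹)² = 2100 W/m².
For an isothermal sphere T⁴ = (1−a)S/(4σ) = 4.629×10⁹ K⁴.

T ≈ 261 K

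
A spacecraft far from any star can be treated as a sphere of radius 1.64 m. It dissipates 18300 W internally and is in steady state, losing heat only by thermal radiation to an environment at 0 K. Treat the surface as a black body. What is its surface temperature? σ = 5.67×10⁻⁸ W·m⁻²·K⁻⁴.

Steady state: internal power = radiated power, P = εσA T⁴.
Radiating area A = 4πr² = 33.80 m².
T⁴ = P/(εσA) = 18300/(1.0·5.67×10⁻⁸·33.80) = 9.549×10⁹ K⁴.
T = (9.549×10⁹)^(1/4).

T ≈ 313 K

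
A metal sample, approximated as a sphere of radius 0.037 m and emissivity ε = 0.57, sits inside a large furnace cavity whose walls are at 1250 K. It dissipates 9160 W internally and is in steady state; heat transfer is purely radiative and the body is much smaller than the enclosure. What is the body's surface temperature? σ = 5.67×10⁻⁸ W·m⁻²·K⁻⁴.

T ≈ 2090 K

For a small grey body in a large enclosure, net radiated power = εσA(T⁴ − T_w⁴).
Steady state: P = εσA(T⁴ − T_w⁴) with A = 4πr² = 0.01720 m².
T⁴ = P/(εσA) + T_w⁴ = 9160/(0.57·5.67×10⁻⁸·0.01720) + (1250)⁴
    = 1.647×10¹³ + 2.441×10¹² = 1.892×10¹³ K⁴.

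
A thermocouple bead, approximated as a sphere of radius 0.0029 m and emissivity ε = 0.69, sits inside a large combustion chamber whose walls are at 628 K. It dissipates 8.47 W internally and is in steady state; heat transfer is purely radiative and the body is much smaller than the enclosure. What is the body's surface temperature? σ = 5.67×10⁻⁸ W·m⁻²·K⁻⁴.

For a small grey body in a large enclosure, net radiated power = εσA(T⁴ − T_w⁴).
Steady state: P = εσA(T⁴ − T_w⁴) with A = 4πr² = 1.057×10⁻⁴ m².
T⁴ = P/(εσA) + T_w⁴ = 8.47/(0.69·5.67×10⁻⁸·1.057×10⁻⁴) + (628)⁴
    = 2.049×10¹² + 1.555×10¹¹ = 2.204×10¹² K⁴.

T ≈ 1220 K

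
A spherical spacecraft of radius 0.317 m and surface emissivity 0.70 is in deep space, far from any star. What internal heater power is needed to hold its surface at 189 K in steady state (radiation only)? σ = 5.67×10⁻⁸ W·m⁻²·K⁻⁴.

P = εσ·4πr²·T⁴.
4πr² = 1.263 m²; T⁴ = 1.276×10⁹ K⁴.
P = 0.70·5.67×10⁻⁸·1.263·1.276×10⁹.

P ≈ 64.0 W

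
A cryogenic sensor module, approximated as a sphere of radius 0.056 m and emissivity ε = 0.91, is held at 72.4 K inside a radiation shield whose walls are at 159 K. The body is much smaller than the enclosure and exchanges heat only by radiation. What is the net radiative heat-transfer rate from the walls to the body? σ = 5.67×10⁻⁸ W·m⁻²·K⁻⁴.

P_net ≈ 1.24 W

For a small grey body in a large enclosure: P_net = εσA(T_body⁴ − T_wall⁴).
A = 4πr² = 0.03941 m²; T_body⁴ − T_wall⁴ = 2.748×10⁷ − 6.391×10⁸ = -6.117×10⁸ K⁴.
|P_net| = 0.91·5.67×10⁻⁸·0.03941·6.117×10⁸.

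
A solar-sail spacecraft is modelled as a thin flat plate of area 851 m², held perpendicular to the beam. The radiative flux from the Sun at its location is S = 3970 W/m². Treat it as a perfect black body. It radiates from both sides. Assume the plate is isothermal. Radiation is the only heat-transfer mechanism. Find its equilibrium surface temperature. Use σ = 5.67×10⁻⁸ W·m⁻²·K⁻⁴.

T ≈ 433 K

At equilibrium, absorbed power = emitted power.
Absorbing cross-section = A = 851.0 m²; emitting surface = 2A = 1702 m² (ratio 2).
S·A_cross = εσ·A_surf·T⁴  ⇒  T⁴ = S/(2σ).
T⁴ = 1.00·3970/(2·5.67×10⁻⁸) = 3.501×10¹⁰ K⁴.
T = (3.501×10¹⁰)^(1/4).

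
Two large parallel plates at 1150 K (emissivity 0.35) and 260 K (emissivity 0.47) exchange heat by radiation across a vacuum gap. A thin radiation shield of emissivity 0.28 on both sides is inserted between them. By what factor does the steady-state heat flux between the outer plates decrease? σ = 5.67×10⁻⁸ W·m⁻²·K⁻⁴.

factor ≈ 2.54

Without shield: q₀ = σΔ(T⁴)/(1/ε₁+1/ε₂−1) with denominator 3.985.
With shield the two gaps are in series; the resistances add: (1/ε₁+1/ε_s−1)+(1/ε_s+1/ε₂−1) = 5.429+4.699 = 10.13.
Heat-flux ratio q₀/q = 10.13/3.985.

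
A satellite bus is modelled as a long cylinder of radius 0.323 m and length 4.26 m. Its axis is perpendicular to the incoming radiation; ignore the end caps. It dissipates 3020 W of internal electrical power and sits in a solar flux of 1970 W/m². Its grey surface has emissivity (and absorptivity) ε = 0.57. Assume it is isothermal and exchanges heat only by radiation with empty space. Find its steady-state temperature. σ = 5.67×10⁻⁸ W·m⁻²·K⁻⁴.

T ≈ 385 K

At steady state, absorbed solar power + internal power = radiated power.
Absorbed: α·S·A_cross = 0.57·1970·2.752 = 3090 W (cross-section 2rL).
Total input = 3090 + 3020 = 6110 W.
Radiated: εσ·A_surf·T⁴ with A_surf = 2πrL = 8.646 m².
T⁴ = 6110/(0.57·5.67×10⁻⁸·8.646) = 2.187×10¹⁰ K⁴.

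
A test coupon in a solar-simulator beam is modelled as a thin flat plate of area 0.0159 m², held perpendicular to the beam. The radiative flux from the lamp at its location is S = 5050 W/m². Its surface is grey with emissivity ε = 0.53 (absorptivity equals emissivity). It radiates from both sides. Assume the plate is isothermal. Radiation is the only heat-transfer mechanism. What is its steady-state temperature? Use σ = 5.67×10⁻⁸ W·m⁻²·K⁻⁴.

At equilibrium, absorbed power = emitted power.
Absorbing cross-section = A = 0.01590 m²; emitting surface = 2A = 0.03180 m² (ratio 2).
εS·A_cross = εσ·A_surf·T⁴  ⇒  T⁴ = S/(2σ)   (ε cancels).
T⁴ = 5050/(2·5.67×10⁻⁸) = 4.453×10¹⁰ K⁴.
T = (4.453×10¹⁰)^(1/4).

T ≈ 459 K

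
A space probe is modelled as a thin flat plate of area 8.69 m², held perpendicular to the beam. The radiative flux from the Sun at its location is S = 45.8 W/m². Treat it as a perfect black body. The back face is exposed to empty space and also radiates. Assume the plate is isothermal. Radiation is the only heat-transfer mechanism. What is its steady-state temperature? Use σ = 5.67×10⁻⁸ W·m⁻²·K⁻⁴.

At equilibrium, absorbed power = emitted power.
Absorbing cross-section = A = 8.690 m²; emitting surface = 2A = 17.38 m² (ratio 2).
S·A_cross = εσ·A_surf·T⁴  ⇒  T⁴ = S/(2σ).
T⁴ = 1.00·45.8/(2·5.67×10⁻⁸) = 4.039×10⁸ K⁴.
T = (4.039×10⁸)^(1/4).

T ≈ 142 K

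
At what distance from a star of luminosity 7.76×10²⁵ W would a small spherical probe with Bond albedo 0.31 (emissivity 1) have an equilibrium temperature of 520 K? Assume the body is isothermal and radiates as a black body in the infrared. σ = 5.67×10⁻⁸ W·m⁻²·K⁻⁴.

For an isothermal black-emitting sphere, (1−a)S·πr² = σ·4πr²·T⁴ ⇒ S = 4σT⁴/(1−a).
S = 4·5.67×10⁻⁸·(520)⁴/0.690 = 24030 W/m².
Flux falls as S = L/(4πd²), so d = √(L/(4πS)) = √(7.76×10²⁵/(4π·24030)).

d ≈ 1.60×10¹⁰ m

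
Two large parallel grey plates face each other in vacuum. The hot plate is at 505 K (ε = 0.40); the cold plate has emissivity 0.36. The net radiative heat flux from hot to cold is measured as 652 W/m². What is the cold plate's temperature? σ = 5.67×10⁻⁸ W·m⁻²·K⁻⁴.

T₂ ≈ 355 K

q = σ(T₁⁴ − T₂⁴)/(1/ε₁ + 1/ε₂ − 1); denominator = 4.278.
T₂⁴ = T₁⁴ − q·(1/ε₁+1/ε₂−1)/σ = 6.504×10¹⁰ − 652·4.278/5.67×10⁻⁸
    = 1.585×10¹⁰ K⁴.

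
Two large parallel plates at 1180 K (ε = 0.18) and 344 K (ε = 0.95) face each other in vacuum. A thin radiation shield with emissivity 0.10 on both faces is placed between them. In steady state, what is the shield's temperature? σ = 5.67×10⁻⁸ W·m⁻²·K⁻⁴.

In steady state the net flux on the hot side equals that on the cold side.
σ(T₁⁴−T_s⁴)/D₁ = σ(T_s⁴−T₂⁴)/D₂, with D₁ = 1/ε₁+1/ε_s−1 = 14.56, D₂ = 1/ε_s+1/ε₂−1 = 10.05.
Solve for T_s⁴: T_s⁴ = (D₂·T₁⁴ + D₁·T₂⁴)/(D₁+D₂) = 8.003×10¹¹ K⁴.

T_s ≈ 946 K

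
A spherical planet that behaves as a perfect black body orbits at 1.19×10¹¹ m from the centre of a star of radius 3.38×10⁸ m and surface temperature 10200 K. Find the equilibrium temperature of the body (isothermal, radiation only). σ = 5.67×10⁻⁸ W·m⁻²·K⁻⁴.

T ≈ 384 K

The star's surface emits σT_*⁴; at distance d the flux is S = σT_*⁴(R_*/d)².
S = 5.67×10⁻⁸·(10200)⁴·(3.38×10⁸/1.19×10¹¹)² = 4951 W/m².
For an isothermal sphere T⁴ = (1−a)S/(4σ) = 2.183×10¹⁰ K⁴.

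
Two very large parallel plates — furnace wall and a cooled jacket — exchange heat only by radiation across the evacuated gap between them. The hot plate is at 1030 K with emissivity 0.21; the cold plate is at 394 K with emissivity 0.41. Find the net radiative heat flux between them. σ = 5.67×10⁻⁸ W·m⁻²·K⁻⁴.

q ≈ 10100 W/m²

For two infinite grey parallel plates, q = σ(T₁⁴ − T₂⁴)/(1/ε₁ + 1/ε₂ − 1).
T₁⁴ − T₂⁴ = 1.126×10¹² − 2.410×10¹⁰ = 1.101×10¹² K⁴.
1/ε₁ + 1/ε₂ − 1 = 4.762 + 2.439 − 1 = 6.201.
q = 5.67×10⁻⁸ × 1.101×10¹² / 6.201.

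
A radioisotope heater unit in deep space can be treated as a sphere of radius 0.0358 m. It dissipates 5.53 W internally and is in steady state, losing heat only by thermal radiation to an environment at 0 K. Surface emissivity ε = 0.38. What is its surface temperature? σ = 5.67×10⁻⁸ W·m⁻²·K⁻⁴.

T ≈ 355 K

Steady state: internal power = radiated power, P = εσA T⁴.
Radiating area A = 4πr² = 0.01611 m².
T⁴ = P/(εσA) = 5.53/(0.38·5.67×10⁻⁸·0.01611) = 1.594×10¹⁰ K⁴.
T = (1.594×10¹⁰)^(1/4).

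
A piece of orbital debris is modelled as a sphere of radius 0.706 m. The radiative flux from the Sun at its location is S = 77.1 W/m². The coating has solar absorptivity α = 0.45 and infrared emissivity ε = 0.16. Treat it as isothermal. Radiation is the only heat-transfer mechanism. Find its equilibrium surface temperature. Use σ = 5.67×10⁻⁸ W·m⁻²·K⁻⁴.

At equilibrium, absorbed power = emitted power.
Absorbing cross-section = πr² = 1.566 m²; emitting surface = 4πr² = 6.264 m² (ratio 4).
αS·A_cross = εσ·A_surf·T⁴  ⇒  T⁴ = αS/(ε·4σ).
T⁴ = 0.450·77.1/(0.16·4·5.67×10⁻⁸) = 9.561×10⁸ K⁴.
T = (9.561×10⁸)^(1/4).

T ≈ 176 K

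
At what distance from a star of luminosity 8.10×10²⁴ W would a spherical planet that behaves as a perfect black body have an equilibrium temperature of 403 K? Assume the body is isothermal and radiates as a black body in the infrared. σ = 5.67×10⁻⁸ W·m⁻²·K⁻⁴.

d ≈ 1.04×10¹⁰ m

For an isothermal black-emitting sphere, (1−a)S·πr² = σ·4πr²·T⁴ ⇒ S = 4σT⁴/(1−a).
S = 4·5.67×10⁻⁸·(403)⁴/1.00 = 5982 W/m².
Flux falls as S = L/(4πd²), so d = √(L/(4πS)) = √(8.10×10²⁴/(4π·5982)).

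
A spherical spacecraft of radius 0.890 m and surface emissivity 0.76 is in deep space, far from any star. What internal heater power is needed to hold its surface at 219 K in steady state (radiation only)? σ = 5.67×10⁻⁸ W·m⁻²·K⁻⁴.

P = εσ·4πr²·T⁴.
4πr² = 9.954 m²; T⁴ = 2.300×10⁹ K⁴.
P = 0.76·5.67×10⁻⁸·9.954·2.300×10⁹.

P ≈ 987 W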